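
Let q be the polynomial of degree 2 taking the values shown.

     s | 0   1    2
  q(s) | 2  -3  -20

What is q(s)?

Using the Lagrange interpolation formula with nodes 0, 1, 2:
  L_0(s) = (s - 1)(s - 2) / 2
  L_1(s) = s(s - 2) / -1
  L_2(s) = s(s - 1) / 2
Then q(s) = 2·L_0(s) - 3·L_1(s) - 20·L_2(s).
Expanding and collecting terms gives q(s) = -6s² + s + 2.
Check: q(2) = -20. ✓

q(s) = -6s^2 + s + 2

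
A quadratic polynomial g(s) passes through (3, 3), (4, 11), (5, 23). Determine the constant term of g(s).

3

Write g(s) = as^2 + bs + c. Substituting each data point gives a linear system:
  9a + 3b + c = 3
  16a + 4b + c = 11
  25a + 5b + c = 23
Solving the system yields a = 2, b = -6, c = 3.
So g(s) = 2s^2 - 6s + 3.
The constant term is 3.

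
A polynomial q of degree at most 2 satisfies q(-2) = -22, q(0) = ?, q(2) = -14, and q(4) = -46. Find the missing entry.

-6

The 3 known points determine the degree-2 polynomial uniquely.
Write q(x) = ax^2 + bx + c. Substituting each data point gives a linear system:
  4a - 2b + c = -22
  4a + 2b + c = -14
  16a + 4b + c = -46
Solving the system yields a = -3, b = 2, c = -6.
So q(x) = -3x² + 2x - 6.
Then q(0) = -6.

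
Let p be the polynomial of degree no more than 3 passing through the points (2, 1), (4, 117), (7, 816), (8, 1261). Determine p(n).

p(n) = 3n^3 - 4n^2 - 2n - 3

Write p(n) = an^3 + bn^2 + cn + d. Substituting each data point gives a linear system:
  8a + 4b + 2c + d = 1
  64a + 16b + 4c + d = 117
  343a + 49b + 7c + d = 816
  512a + 64b + 8c + d = 1261
Solving the system yields a = 3, b = -4, c = -2, d = -3.
So p(n) = 3n³ - 4n² - 2n - 3.
Check: p(7) = 816. ✓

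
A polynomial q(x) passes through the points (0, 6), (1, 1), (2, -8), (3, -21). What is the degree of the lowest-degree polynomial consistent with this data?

Forward differences of the values at x = 0, 1, 2, 3:
  q  : 6  1  -8  -21
  Δ  : -5  -9  -13
  Δ^2: -4  -4
  Δ^3: 0
The second differences are constant (-4) and nonzero, while all higher differences vanish, so the minimal degree is 2.

2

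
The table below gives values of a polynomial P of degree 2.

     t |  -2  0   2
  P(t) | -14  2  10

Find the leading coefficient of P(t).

-1

Write P(t) = at^2 + bt + c. Substituting each data point gives a linear system:
  4a - 2b + c = -14
  c = 2
  4a + 2b + c = 10
Solving the system yields a = -1, b = 6, c = 2.
So P(t) = -t^2 + 6t + 2.
The leading coefficient is -1.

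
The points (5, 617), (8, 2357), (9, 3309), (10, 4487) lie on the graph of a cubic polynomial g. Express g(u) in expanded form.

g(u) = 4u^3 + 5u^2 - u - 3

Write g(u) = au^3 + bu^2 + cu + d. Substituting each data point gives a linear system:
  125a + 25b + 5c + d = 617
  512a + 64b + 8c + d = 2357
  729a + 81b + 9c + d = 3309
  1000a + 100b + 10c + d = 4487
Solving the system yields a = 4, b = 5, c = -1, d = -3.
So g(u) = 4u^3 + 5u^2 - u - 3.
Check: g(10) = 4487. ✓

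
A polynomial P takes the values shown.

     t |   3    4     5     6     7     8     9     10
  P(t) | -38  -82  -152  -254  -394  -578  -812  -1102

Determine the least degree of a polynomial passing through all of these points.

Forward differences of the values at t = 3, 4, 5, 6, 7, 8, 9, 10:
  P  : -38  -82  -152  -254  -394  -578  -812  -1102
  Δ  : -44  -70  -102  -140  -184  -234  -290
  Δ^2: -26  -32  -38  -44  -50  -56
  Δ^3: -6  -6  -6  -6  -6
  Δ^4: 0  0  0  0
  Δ^5: 0  0  0
  Δ^6: 0  0
  Δ^7: 0
The third differences are constant (-6) and nonzero, while all higher differences vanish, so the minimal degree is 3.

3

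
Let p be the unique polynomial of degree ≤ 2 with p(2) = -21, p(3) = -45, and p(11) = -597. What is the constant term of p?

Write p(t) = at^2 + bt + c. Substituting each data point gives a linear system:
  4a + 2b + c = -21
  9a + 3b + c = -45
  121a + 11b + c = -597
Solving the system yields a = -5, b = 1, c = -3.
So p(t) = -5t^2 + t - 3.
The constant term is -3.

-3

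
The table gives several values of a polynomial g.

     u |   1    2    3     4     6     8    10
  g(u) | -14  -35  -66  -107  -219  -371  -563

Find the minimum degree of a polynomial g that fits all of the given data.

Divided differences on the nodes 1, 2, 3, 4, 6, 8, 10:
  order 0: -14  -35  -66  -107  -219  -371  -563
  order 1: -21  -31  -41  -56  -76  -96
  order 2: -5  -5  -5  -5  -5
  order 3: 0  0  0  0
  order 4: 0  0  0
  order 5: 0  0
  order 6: 0
The order-2 divided differences are all -5 (nonzero) and every higher order vanishes, so the data lies on a polynomial of degree exactly 2.

2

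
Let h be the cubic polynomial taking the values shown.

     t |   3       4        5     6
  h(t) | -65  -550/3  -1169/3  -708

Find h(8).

Write h(t) = at^3 + bt^2 + ct + d. Substituting each data point gives a linear system:
  27a + 9b + 3c + d = -65
  64a + 16b + 4c + d = -550/3
  125a + 25b + 5c + d = -1169/3
  216a + 36b + 6c + d = -708
Solving the system yields a = -4, b = 4, c = 5/3, d = 2.
So h(t) = -4t³ + 4t² + (5/3)t + 2.
Then h(8) = -5330/3.

-5330/3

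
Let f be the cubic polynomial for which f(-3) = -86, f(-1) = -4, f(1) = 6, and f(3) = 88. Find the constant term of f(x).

Write f(x) = ax^3 + bx^2 + cx + d. Substituting each data point gives a linear system:
  -27a + 9b - 3c + d = -86
  -a + b - c + d = -4
  a + b + c + d = 6
  27a + 9b + 3c + d = 88
Solving the system yields a = 3, b = 0, c = 2, d = 1.
So f(x) = 3x^3 + 2x + 1.
The constant term is 1.

1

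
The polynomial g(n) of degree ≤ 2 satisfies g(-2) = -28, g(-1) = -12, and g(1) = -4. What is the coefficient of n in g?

4

Write g(n) = an^2 + bn + c. Substituting each data point gives a linear system:
  4a - 2b + c = -28
  a - b + c = -12
  a + b + c = -4
Solving the system yields a = -4, b = 4, c = -4.
So g(n) = -4n^2 + 4n - 4.
The coefficient of n is 4.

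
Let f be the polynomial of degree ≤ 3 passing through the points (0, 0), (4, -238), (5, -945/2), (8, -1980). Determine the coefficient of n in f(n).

Write f(n) = an^3 + bn^2 + cn + d. Substituting each data point gives a linear system:
  d = 0
  64a + 16b + 4c + d = -238
  125a + 25b + 5c + d = -945/2
  512a + 64b + 8c + d = -1980
Solving the system yields a = -4, b = 1, c = 1/2, d = 0.
So f(n) = -4n^3 + n^2 + (1/2)n.
The coefficient of n is 1/2.

1/2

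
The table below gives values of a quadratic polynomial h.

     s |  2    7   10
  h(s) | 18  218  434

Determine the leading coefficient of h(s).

Write h(s) = as^2 + bs + c. Substituting each data point gives a linear system:
  4a + 2b + c = 18
  49a + 7b + c = 218
  100a + 10b + c = 434
Solving the system yields a = 4, b = 4, c = -6.
So h(s) = 4s² + 4s - 6.
The leading coefficient is 4.

4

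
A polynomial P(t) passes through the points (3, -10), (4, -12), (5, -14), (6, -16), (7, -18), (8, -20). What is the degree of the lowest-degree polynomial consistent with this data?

1

Forward differences of the values at t = 3, 4, 5, 6, 7, 8:
  P  : -10  -12  -14  -16  -18  -20
  Δ  : -2  -2  -2  -2  -2
  Δ^2: 0  0  0  0
  Δ^3: 0  0  0
  Δ^4: 0  0
  Δ^5: 0
The first differences are constant (-2) and nonzero, while all higher differences vanish, so the minimal degree is 1.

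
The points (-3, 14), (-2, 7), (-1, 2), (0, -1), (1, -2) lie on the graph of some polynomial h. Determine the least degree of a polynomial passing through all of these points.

2

Forward differences of the values at u = -3, -2, -1, 0, 1:
  h  : 14  7  2  -1  -2
  Δ  : -7  -5  -3  -1
  Δ^2: 2  2  2
  Δ^3: 0  0
  Δ^4: 0
The second differences are constant (2) and nonzero, while all higher differences vanish, so the minimal degree is 2.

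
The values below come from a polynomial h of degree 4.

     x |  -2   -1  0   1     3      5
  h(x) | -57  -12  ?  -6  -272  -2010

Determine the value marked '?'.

The 5 known points determine the degree-4 polynomial uniquely.
Write h(x) = ax^4 + bx^3 + cx^2 + dx + e. Substituting each data point gives a linear system:
  16a - 8b + 4c - 2d + e = -57
  a - b + c - d + e = -12
  a + b + c + d + e = -6
  81a + 27b + 9c + 3d + e = -272
  625a + 125b + 25c + 5d + e = -2010
Solving the system yields a = -3, b = -1, c = -1, d = 4, e = -5.
So h(x) = -3x⁴ - x³ - x² + 4x - 5.
Then h(0) = -5.

-5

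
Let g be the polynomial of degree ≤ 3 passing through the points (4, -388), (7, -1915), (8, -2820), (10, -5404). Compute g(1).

Using the Lagrange interpolation formula with nodes 4, 7, 8, 10:
  L_0(n) = (n - 7)(n - 8)(n - 10) / -72
  L_1(n) = (n - 4)(n - 8)(n - 10) / 9
  L_2(n) = (n - 4)(n - 7)(n - 10) / -8
  L_3(n) = (n - 4)(n - 7)(n - 8) / 36
Then g(n) = -388·L_0(n) - 1915·L_1(n) - 2820·L_2(n) - 5404·L_3(n).
Expanding and collecting terms gives g(n) = -5n^3 - 4n^2 - 4.
Evaluating at n = 1: g(1) = -13.

-13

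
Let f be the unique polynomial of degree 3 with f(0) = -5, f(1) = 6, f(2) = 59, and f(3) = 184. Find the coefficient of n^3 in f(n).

Write f(n) = an^3 + bn^2 + cn + d. Substituting each data point gives a linear system:
  d = -5
  a + b + c + d = 6
  8a + 4b + 2c + d = 59
  27a + 9b + 3c + d = 184
Solving the system yields a = 5, b = 6, c = 0, d = -5.
So f(n) = 5n^3 + 6n^2 - 5.
The leading coefficient is 5.

5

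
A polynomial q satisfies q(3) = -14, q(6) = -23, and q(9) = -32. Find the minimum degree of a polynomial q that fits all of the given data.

Divided differences on the nodes 3, 6, 9:
  order 0: -14  -23  -32
  order 1: -3  -3
  order 2: 0
The order-1 divided differences are all -3 (nonzero) and every higher order vanishes, so the data lies on a polynomial of degree exactly 1.

1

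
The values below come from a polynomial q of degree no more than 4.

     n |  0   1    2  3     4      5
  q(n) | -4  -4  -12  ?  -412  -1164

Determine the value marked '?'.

The 5 known points determine the degree-4 polynomial uniquely.
Write q(n) = an^4 + bn^3 + cn^2 + dn + e. Substituting each data point gives a linear system:
  e = -4
  a + b + c + d + e = -4
  16a + 8b + 4c + 2d + e = -12
  256a + 64b + 16c + 4d + e = -412
  625a + 125b + 25c + 5d + e = -1164
Solving the system yields a = -3, b = 6, c = -1, d = -2, e = -4.
So q(n) = -3n^4 + 6n^3 - n^2 - 2n - 4.
Then q(3) = -100.

-100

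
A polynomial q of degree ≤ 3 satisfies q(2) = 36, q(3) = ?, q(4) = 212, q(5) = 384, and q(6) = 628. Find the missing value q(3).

100

The 4 known points determine the degree-3 polynomial uniquely.
Write q(n) = an^3 + bn^2 + cn + d. Substituting each data point gives a linear system:
  8a + 4b + 2c + d = 36
  64a + 16b + 4c + d = 212
  125a + 25b + 5c + d = 384
  216a + 36b + 6c + d = 628
Solving the system yields a = 2, b = 6, c = -4, d = 4.
So q(n) = 2n^3 + 6n^2 - 4n + 4.
Then q(3) = 100.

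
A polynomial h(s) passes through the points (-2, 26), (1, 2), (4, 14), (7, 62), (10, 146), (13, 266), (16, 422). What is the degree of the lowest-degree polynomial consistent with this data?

Forward differences of the values at s = -2, 1, 4, 7, 10, 13, 16:
  h  : 26  2  14  62  146  266  422
  Δ  : -24  12  48  84  120  156
  Δ^2: 36  36  36  36  36
  Δ^3: 0  0  0  0
  Δ^4: 0  0  0
  Δ^5: 0  0
  Δ^6: 0
The second differences are constant (36) and nonzero, while all higher differences vanish, so the minimal degree is 2.

2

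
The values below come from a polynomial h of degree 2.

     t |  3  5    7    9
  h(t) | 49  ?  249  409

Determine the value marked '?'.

The 3 known points determine the degree-2 polynomial uniquely.
Write h(t) = at^2 + bt + c. Substituting each data point gives a linear system:
  9a + 3b + c = 49
  49a + 7b + c = 249
  81a + 9b + c = 409
Solving the system yields a = 5, b = 0, c = 4.
So h(t) = 5t² + 4.
Then h(5) = 129.

129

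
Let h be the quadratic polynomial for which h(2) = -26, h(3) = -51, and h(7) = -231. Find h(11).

Using the Lagrange interpolation formula with nodes 2, 3, 7:
  L_0(n) = (n - 3)(n - 7) / 5
  L_1(n) = (n - 2)(n - 7) / -4
  L_2(n) = (n - 2)(n - 3) / 20
Then h(n) = -26·L_0(n) - 51·L_1(n) - 231·L_2(n).
Expanding and collecting terms gives h(n) = -4n^2 - 5n.
Evaluating at n = 11: h(11) = -539.

-539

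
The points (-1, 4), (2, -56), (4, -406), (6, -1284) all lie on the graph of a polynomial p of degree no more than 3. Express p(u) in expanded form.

Using the Lagrange interpolation formula with nodes -1, 2, 4, 6:
  L_0(u) = (u - 2)(u - 4)(u - 6) / -105
  L_1(u) = (u + 1)(u - 4)(u - 6) / 24
  L_2(u) = (u + 1)(u - 2)(u - 6) / -20
  L_3(u) = (u + 1)(u - 2)(u - 4) / 56
Then p(u) = 4·L_0(u) - 56·L_1(u) - 406·L_2(u) - 1284·L_3(u).
Expanding and collecting terms gives p(u) = -5u^3 - 6u^2 + u + 6.
Check: p(6) = -1284. ✓

p(u) = -5u^3 - 6u^2 + u + 6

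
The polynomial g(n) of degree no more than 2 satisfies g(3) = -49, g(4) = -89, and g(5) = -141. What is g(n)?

g(n) = -6n^2 + 2n - 1

Using the Lagrange interpolation formula with nodes 3, 4, 5:
  L_0(n) = (n - 4)(n - 5) / 2
  L_1(n) = (n - 3)(n - 5) / -1
  L_2(n) = (n - 3)(n - 4) / 2
Then g(n) = -49·L_0(n) - 89·L_1(n) - 141·L_2(n).
Expanding and collecting terms gives g(n) = -6n^2 + 2n - 1.
Check: g(4) = -89. ✓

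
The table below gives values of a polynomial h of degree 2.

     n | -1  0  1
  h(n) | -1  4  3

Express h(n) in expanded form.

Using the Lagrange interpolation formula with nodes -1, 0, 1:
  L_0(n) = n(n - 1) / 2
  L_1(n) = (n + 1)(n - 1) / -1
  L_2(n) = (n + 1)n / 2
Then h(n) = -1·L_0(n) + 4·L_1(n) + 3·L_2(n).
Expanding and collecting terms gives h(n) = -3n^2 + 2n + 4.
Check: h(1) = 3. ✓

h(n) = -3n^2 + 2n + 4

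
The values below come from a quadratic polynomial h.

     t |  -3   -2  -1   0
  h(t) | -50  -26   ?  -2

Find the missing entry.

On equispaced nodes a degree-2 polynomial has vanishing third forward difference, so
  - h(-3) + 3·h(-2) - 3·h(-1) + h(0) = 0.
Substituting the known values and solving for h(-1):
  -3·h(-1) = 30
  h(-1) = -10.

-10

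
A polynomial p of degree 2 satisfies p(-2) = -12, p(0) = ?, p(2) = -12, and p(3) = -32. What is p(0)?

The 3 known points determine the degree-2 polynomial uniquely.
Write p(s) = as^2 + bs + c. Substituting each data point gives a linear system:
  4a - 2b + c = -12
  4a + 2b + c = -12
  9a + 3b + c = -32
Solving the system yields a = -4, b = 0, c = 4.
So p(s) = -4s^2 + 4.
Then p(0) = 4.

4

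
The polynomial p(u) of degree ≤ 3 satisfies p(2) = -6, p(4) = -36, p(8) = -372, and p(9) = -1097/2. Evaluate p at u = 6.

-142

Write p(u) = au^3 + bu^2 + cu + d. Substituting each data point gives a linear system:
  8a + 4b + 2c + d = -6
  64a + 16b + 4c + d = -36
  512a + 64b + 8c + d = -372
  729a + 81b + 9c + d = -1097/2
Solving the system yields a = -1, b = 5/2, c = -2, d = -4.
So p(u) = -u³ + (5/2)u² - 2u - 4.
Then p(6) = -142.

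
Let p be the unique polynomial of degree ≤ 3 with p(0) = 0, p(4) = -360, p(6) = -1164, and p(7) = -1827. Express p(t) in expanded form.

Write p(t) = at^3 + bt^2 + ct + d. Substituting each data point gives a linear system:
  d = 0
  64a + 16b + 4c + d = -360
  216a + 36b + 6c + d = -1164
  343a + 49b + 7c + d = -1827
Solving the system yields a = -5, b = -2, c = -2, d = 0.
So p(t) = -5t³ - 2t² - 2t.
Check: p(7) = -1827. ✓

p(t) = -5t^3 - 2t^2 - 2t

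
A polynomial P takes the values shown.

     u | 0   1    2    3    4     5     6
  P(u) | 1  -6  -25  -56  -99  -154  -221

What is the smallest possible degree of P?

Forward differences of the values at u = 0, 1, 2, 3, 4, 5, 6:
  P  : 1  -6  -25  -56  -99  -154  -221
  Δ  : -7  -19  -31  -43  -55  -67
  Δ^2: -12  -12  -12  -12  -12
  Δ^3: 0  0  0  0
  Δ^4: 0  0  0
  Δ^5: 0  0
  Δ^6: 0
The second differences are constant (-12) and nonzero, while all higher differences vanish, so the minimal degree is 2.

2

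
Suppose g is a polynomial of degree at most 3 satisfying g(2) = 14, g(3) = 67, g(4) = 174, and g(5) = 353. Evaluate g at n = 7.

999

Using the Lagrange interpolation formula with nodes 2, 3, 4, 5:
  L_0(n) = (n - 3)(n - 4)(n - 5) / -6
  L_1(n) = (n - 2)(n - 4)(n - 5) / 2
  L_2(n) = (n - 2)(n - 3)(n - 5) / -2
  L_3(n) = (n - 2)(n - 3)(n - 4) / 6
Then g(n) = 14·L_0(n) + 67·L_1(n) + 174·L_2(n) + 353·L_3(n).
Expanding and collecting terms gives g(n) = 3n³ - 4n - 2.
Evaluating at n = 7: g(7) = 999.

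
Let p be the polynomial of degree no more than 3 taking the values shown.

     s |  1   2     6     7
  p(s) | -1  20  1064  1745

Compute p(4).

278

Write p(s) = as^3 + bs^2 + cs + d. Substituting each data point gives a linear system:
  a + b + c + d = -1
  8a + 4b + 2c + d = 20
  216a + 36b + 6c + d = 1064
  343a + 49b + 7c + d = 1745
Solving the system yields a = 6, b = -6, c = -3, d = 2.
So p(s) = 6s^3 - 6s^2 - 3s + 2.
Then p(4) = 278.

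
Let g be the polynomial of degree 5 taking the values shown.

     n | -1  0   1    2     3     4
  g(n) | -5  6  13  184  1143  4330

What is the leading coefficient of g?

Write g(n) = an^5 + bn^4 + cn^3 + dn^2 + en + k. Substituting each data point gives a linear system:
  -a + b - c + d - e + k = -5
  k = 6
  a + b + c + d + e + k = 13
  32a + 16b + 8c + 4d + 2e + k = 184
  243a + 81b + 27c + 9d + 3e + k = 1143
  1024a + 256b + 64c + 16d + 4e + k = 4330
Solving the system yields a = 3, b = 4, c = 5, d = -6, e = 1, k = 6.
So g(n) = 3n⁵ + 4n⁴ + 5n³ - 6n² + n + 6.
The leading coefficient is 3.

3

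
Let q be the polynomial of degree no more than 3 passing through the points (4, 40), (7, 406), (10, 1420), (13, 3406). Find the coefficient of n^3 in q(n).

Write q(n) = an^3 + bn^2 + cn + d. Substituting each data point gives a linear system:
  64a + 16b + 4c + d = 40
  343a + 49b + 7c + d = 406
  1000a + 100b + 10c + d = 1420
  2197a + 169b + 13c + d = 3406
Solving the system yields a = 2, b = -6, c = 2, d = 0.
So q(n) = 2n³ - 6n² + 2n.
The leading coefficient is 2.

2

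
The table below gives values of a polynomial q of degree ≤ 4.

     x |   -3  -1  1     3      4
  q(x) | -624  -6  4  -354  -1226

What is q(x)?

Using the Lagrange interpolation formula with nodes -3, -1, 1, 3, 4:
  L_0(x) = (x + 1)(x - 1)(x - 3)(x - 4) / 336
  L_1(x) = (x + 3)(x - 1)(x - 3)(x - 4) / -80
  L_2(x) = (x + 3)(x + 1)(x - 3)(x - 4) / 48
  L_3(x) = (x + 3)(x + 1)(x - 1)(x - 4) / -48
  L_4(x) = (x + 3)(x + 1)(x - 1)(x - 3) / 105
Then q(x) = -624·L_0(x) - 6·L_1(x) + 4·L_2(x) - 354·L_3(x) - 1226·L_4(x).
Expanding and collecting terms gives q(x) = -6x⁴ + 5x³ - x² + 6.
Check: q(1) = 4. ✓

q(x) = -6x^4 + 5x^3 - x^2 + 6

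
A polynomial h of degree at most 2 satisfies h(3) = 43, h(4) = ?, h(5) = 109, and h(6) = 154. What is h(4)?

72

On equispaced nodes a degree-2 polynomial has vanishing third forward difference, so
  - h(3) + 3·h(4) - 3·h(5) + h(6) = 0.
Substituting the known values and solving for h(4):
  3·h(4) = 216
  h(4) = 72.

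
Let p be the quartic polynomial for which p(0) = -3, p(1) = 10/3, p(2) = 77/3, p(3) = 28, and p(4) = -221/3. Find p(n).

Write p(n) = an^4 + bn^3 + cn^2 + dn + e. Substituting each data point gives a linear system:
  e = -3
  a + b + c + d + e = 10/3
  16a + 8b + 4c + 2d + e = 77/3
  81a + 27b + 9c + 3d + e = 28
  256a + 64b + 16c + 4d + e = -221/3
Solving the system yields a = -2, b = 6, c = 4, d = -5/3, e = -3.
So p(n) = -2n^4 + 6n^3 + 4n^2 - (5/3)n - 3.
Check: p(3) = 28. ✓

p(n) = -2n^4 + 6n^3 + 4n^2 - (5/3)n - 3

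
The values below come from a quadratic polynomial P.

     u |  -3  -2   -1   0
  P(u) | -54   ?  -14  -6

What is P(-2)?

-30

On equispaced nodes a degree-2 polynomial has vanishing third forward difference, so
  - P(-3) + 3·P(-2) - 3·P(-1) + P(0) = 0.
Substituting the known values and solving for P(-2):
  3·P(-2) = -90
  P(-2) = -30.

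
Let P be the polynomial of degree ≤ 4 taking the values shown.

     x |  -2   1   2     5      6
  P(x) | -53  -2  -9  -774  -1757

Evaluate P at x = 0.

1

Using the Lagrange interpolation formula with nodes -2, 1, 2, 5, 6:
  L_0(x) = (x - 1)(x - 2)(x - 5)(x - 6) / 672
  L_1(x) = (x + 2)(x - 2)(x - 5)(x - 6) / -60
  L_2(x) = (x + 2)(x - 1)(x - 5)(x - 6) / 48
  L_3(x) = (x + 2)(x - 1)(x - 2)(x - 6) / -84
  L_4(x) = (x + 2)(x - 1)(x - 2)(x - 5) / 160
Then P(x) = -53·L_0(x) - 2·L_1(x) - 9·L_2(x) - 774·L_3(x) - 1757·L_4(x).
Expanding and collecting terms gives P(x) = -2x^4 + 4x^3 - 5x + 1.
Evaluating at x = 0: P(0) = 1.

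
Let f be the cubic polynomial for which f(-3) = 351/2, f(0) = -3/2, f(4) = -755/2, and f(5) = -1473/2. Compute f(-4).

813/2

Using the Lagrange interpolation formula with nodes -3, 0, 4, 5:
  L_0(n) = n(n - 4)(n - 5) / -168
  L_1(n) = (n + 3)(n - 4)(n - 5) / 60
  L_2(n) = (n + 3)n(n - 5) / -28
  L_3(n) = (n + 3)n(n - 4) / 40
Then f(n) = 351/2·L_0(n) - 3/2·L_1(n) - 755/2·L_2(n) - 1473/2·L_3(n).
Expanding and collecting terms gives f(n) = -6n^3 + n^2 - 2n - 3/2.
Evaluating at n = -4: f(-4) = 813/2.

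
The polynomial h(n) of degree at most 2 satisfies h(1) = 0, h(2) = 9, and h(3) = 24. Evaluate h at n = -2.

Forward differences of the values at n = 1, 2, 3:
  h  : 0  9  24
  Δ  : 9  15
  Δ^2: 6
The second differences are constant, confirming degree 2.
Interpolating (Newton forward form) and evaluating at n = -2 gives h(-2) = 9.

9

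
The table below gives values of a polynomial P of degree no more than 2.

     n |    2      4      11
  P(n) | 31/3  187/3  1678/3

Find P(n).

Write P(n) = an^2 + bn + c. Substituting each data point gives a linear system:
  4a + 2b + c = 31/3
  16a + 4b + c = 187/3
  121a + 11b + c = 1678/3
Solving the system yields a = 5, b = -4, c = -5/3.
So P(n) = 5n² - 4n - 5/3.
Check: P(2) = 31/3. ✓

P(n) = 5n^2 - 4n - 5/3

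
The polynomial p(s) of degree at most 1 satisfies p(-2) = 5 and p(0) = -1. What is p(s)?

Using the Lagrange interpolation formula with nodes -2, 0:
  L_0(s) = s / -2
  L_1(s) = (s + 2) / 2
Then p(s) = 5·L_0(s) - 1·L_1(s).
Expanding and collecting terms gives p(s) = -3s - 1.
Check: p(-2) = 5. ✓

p(s) = -3s - 1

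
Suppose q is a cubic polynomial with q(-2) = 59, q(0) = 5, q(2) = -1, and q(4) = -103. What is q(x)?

q(x) = -3x^3 + 6x^2 - 3x + 5

Using the Lagrange interpolation formula with nodes -2, 0, 2, 4:
  L_0(x) = x(x - 2)(x - 4) / -48
  L_1(x) = (x + 2)(x - 2)(x - 4) / 16
  L_2(x) = (x + 2)x(x - 4) / -16
  L_3(x) = (x + 2)x(x - 2) / 48
Then q(x) = 59·L_0(x) + 5·L_1(x) - 1·L_2(x) - 103·L_3(x).
Expanding and collecting terms gives q(x) = -3x³ + 6x² - 3x + 5.
Check: q(0) = 5. ✓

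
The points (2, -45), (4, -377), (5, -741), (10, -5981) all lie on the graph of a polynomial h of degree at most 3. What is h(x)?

Write h(x) = ax^3 + bx^2 + cx + d. Substituting each data point gives a linear system:
  8a + 4b + 2c + d = -45
  64a + 16b + 4c + d = -377
  125a + 25b + 5c + d = -741
  1000a + 100b + 10c + d = -5981
Solving the system yields a = -6, b = 0, c = 2, d = -1.
So h(x) = -6x^3 + 2x - 1.
Check: h(2) = -45. ✓

h(x) = -6x^3 + 2x - 1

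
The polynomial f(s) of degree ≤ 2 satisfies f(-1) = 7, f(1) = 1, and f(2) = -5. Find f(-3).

Using the Lagrange interpolation formula with nodes -1, 1, 2:
  L_0(s) = (s - 1)(s - 2) / 6
  L_1(s) = (s + 1)(s - 2) / -2
  L_2(s) = (s + 1)(s - 1) / 3
Then f(s) = 7·L_0(s) + 1·L_1(s) - 5·L_2(s).
Expanding and collecting terms gives f(s) = -s^2 - 3s + 5.
Evaluating at s = -3: f(-3) = 5.

5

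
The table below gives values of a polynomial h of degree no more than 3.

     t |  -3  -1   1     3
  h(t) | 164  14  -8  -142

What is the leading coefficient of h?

Write h(t) = at^3 + bt^2 + ct + d. Substituting each data point gives a linear system:
  -27a + 9b - 3c + d = 164
  -a + b - c + d = 14
  a + b + c + d = -8
  27a + 9b + 3c + d = -142
Solving the system yields a = -5, b = 1, c = -6, d = 2.
So h(t) = -5t^3 + t^2 - 6t + 2.
The leading coefficient is -5.

-5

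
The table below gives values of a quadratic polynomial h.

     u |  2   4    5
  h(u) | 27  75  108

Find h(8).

243

Write h(u) = au^2 + bu + c. Substituting each data point gives a linear system:
  4a + 2b + c = 27
  16a + 4b + c = 75
  25a + 5b + c = 108
Solving the system yields a = 3, b = 6, c = 3.
So h(u) = 3u^2 + 6u + 3.
Then h(8) = 243.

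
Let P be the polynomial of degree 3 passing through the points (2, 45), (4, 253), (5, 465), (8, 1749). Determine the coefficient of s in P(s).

2

Write P(s) = as^3 + bs^2 + cs + d. Substituting each data point gives a linear system:
  8a + 4b + 2c + d = 45
  64a + 16b + 4c + d = 253
  125a + 25b + 5c + d = 465
  512a + 64b + 8c + d = 1749
Solving the system yields a = 3, b = 3, c = 2, d = 5.
So P(s) = 3s^3 + 3s^2 + 2s + 5.
The coefficient of s is 2.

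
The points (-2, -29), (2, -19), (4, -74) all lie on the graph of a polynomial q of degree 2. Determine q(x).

Write q(x) = ax^2 + bx + c. Substituting each data point gives a linear system:
  4a - 2b + c = -29
  4a + 2b + c = -19
  16a + 4b + c = -74
Solving the system yields a = -5, b = 5/2, c = -4.
So q(x) = -5x^2 + (5/2)x - 4.
Check: q(-2) = -29. ✓

q(x) = -5x^2 + (5/2)x - 4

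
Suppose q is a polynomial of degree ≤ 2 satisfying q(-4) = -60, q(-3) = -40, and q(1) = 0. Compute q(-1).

-12

Using the Lagrange interpolation formula with nodes -4, -3, 1:
  L_0(n) = (n + 3)(n - 1) / 5
  L_1(n) = (n + 4)(n - 1) / -4
  L_2(n) = (n + 4)(n + 3) / 20
Then q(n) = -60·L_0(n) - 40·L_1(n) + 0·L_2(n).
Expanding and collecting terms gives q(n) = -2n² + 6n - 4.
Evaluating at n = -1: q(-1) = -12.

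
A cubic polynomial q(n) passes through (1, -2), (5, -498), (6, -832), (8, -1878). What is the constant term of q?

2

Write q(n) = an^3 + bn^2 + cn + d. Substituting each data point gives a linear system:
  a + b + c + d = -2
  125a + 25b + 5c + d = -498
  216a + 36b + 6c + d = -832
  512a + 64b + 8c + d = -1878
Solving the system yields a = -3, b = -6, c = 5, d = 2.
So q(n) = -3n³ - 6n² + 5n + 2.
The constant term is 2.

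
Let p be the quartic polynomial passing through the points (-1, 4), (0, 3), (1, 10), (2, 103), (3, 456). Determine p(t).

Write p(t) = at^4 + bt^3 + ct^2 + dt + e. Substituting each data point gives a linear system:
  a - b + c - d + e = 4
  e = 3
  a + b + c + d + e = 10
  16a + 8b + 4c + 2d + e = 103
  81a + 27b + 9c + 3d + e = 456
Solving the system yields a = 4, b = 5, c = 0, d = -2, e = 3.
So p(t) = 4t⁴ + 5t³ - 2t + 3.
Check: p(3) = 456. ✓

p(t) = 4t^4 + 5t^3 - 2t + 3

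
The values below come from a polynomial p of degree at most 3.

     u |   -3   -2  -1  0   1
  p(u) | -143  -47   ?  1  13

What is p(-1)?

On equispaced nodes a degree-3 polynomial has vanishing fourth forward difference, so
  p(-3) - 4·p(-2) + 6·p(-1) - 4·p(0) + p(1) = 0.
Substituting the known values and solving for p(-1):
  6·p(-1) = -54
  p(-1) = -9.

-9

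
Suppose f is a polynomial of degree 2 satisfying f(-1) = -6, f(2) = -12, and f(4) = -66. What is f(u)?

f(u) = -5u^2 + 3u + 2

Using the Lagrange interpolation formula with nodes -1, 2, 4:
  L_0(u) = (u - 2)(u - 4) / 15
  L_1(u) = (u + 1)(u - 4) / -6
  L_2(u) = (u + 1)(u - 2) / 10
Then f(u) = -6·L_0(u) - 12·L_1(u) - 66·L_2(u).
Expanding and collecting terms gives f(u) = -5u² + 3u + 2.
Check: f(4) = -66. ✓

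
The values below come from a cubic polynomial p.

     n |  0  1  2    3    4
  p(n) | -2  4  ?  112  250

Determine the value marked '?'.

The 4 known points determine the degree-3 polynomial uniquely.
Write p(n) = an^3 + bn^2 + cn + d. Substituting each data point gives a linear system:
  d = -2
  a + b + c + d = 4
  27a + 9b + 3c + d = 112
  64a + 16b + 4c + d = 250
Solving the system yields a = 3, b = 4, c = -1, d = -2.
So p(n) = 3n^3 + 4n^2 - n - 2.
Then p(2) = 36.

36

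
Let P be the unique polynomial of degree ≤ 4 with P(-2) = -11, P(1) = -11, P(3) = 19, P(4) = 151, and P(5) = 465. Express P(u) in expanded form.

Write P(u) = au^4 + bu^3 + cu^2 + du + e. Substituting each data point gives a linear system:
  16a - 8b + 4c - 2d + e = -11
  a + b + c + d + e = -11
  81a + 27b + 9c + 3d + e = 19
  256a + 64b + 16c + 4d + e = 151
  625a + 125b + 25c + 5d + e = 465
Solving the system yields a = 1, b = 0, c = -6, d = -1, e = -5.
So P(u) = u^4 - 6u^2 - u - 5.
Check: P(3) = 19. ✓

P(u) = u^4 - 6u^2 - u - 5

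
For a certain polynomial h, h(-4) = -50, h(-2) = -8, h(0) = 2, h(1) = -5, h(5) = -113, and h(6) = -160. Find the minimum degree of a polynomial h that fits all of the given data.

Divided differences on the nodes -4, -2, 0, 1, 5, 6:
  order 0: -50  -8  2  -5  -113  -160
  order 1: 21  5  -7  -27  -47
  order 2: -4  -4  -4  -4
  order 3: 0  0  0
  order 4: 0  0
  order 5: 0
The order-2 divided differences are all -4 (nonzero) and every higher order vanishes, so the data lies on a polynomial of degree exactly 2.

2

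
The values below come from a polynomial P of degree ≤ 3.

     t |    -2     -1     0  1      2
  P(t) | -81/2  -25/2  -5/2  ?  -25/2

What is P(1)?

-9/2

The 4 known points determine the degree-3 polynomial uniquely.
Write P(t) = at^3 + bt^2 + ct + d. Substituting each data point gives a linear system:
  -8a + 4b - 2c + d = -81/2
  -a + b - c + d = -25/2
  d = -5/2
  8a + 4b + 2c + d = -25/2
Solving the system yields a = 1, b = -6, c = 3, d = -5/2.
So P(t) = t^3 - 6t^2 + 3t - 5/2.
Then P(1) = -9/2.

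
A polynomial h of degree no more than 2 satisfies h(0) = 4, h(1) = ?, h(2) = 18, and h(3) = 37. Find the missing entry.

The 3 known points determine the degree-2 polynomial uniquely.
Write h(t) = at^2 + bt + c. Substituting each data point gives a linear system:
  c = 4
  4a + 2b + c = 18
  9a + 3b + c = 37
Solving the system yields a = 4, b = -1, c = 4.
So h(t) = 4t² - t + 4.
Then h(1) = 7.

7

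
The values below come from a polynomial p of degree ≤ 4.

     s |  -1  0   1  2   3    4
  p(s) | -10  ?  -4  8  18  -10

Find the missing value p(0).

-6

The 5 known points determine the degree-4 polynomial uniquely.
Write p(s) = as^4 + bs^3 + cs^2 + ds + e. Substituting each data point gives a linear system:
  a - b + c - d + e = -10
  a + b + c + d + e = -4
  16a + 8b + 4c + 2d + e = 8
  81a + 27b + 9c + 3d + e = 18
  256a + 64b + 16c + 4d + e = -10
Solving the system yields a = -1, b = 4, c = 0, d = -1, e = -6.
So p(s) = -s^4 + 4s^3 - s - 6.
Then p(0) = -6.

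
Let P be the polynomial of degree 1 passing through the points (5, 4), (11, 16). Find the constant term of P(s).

-6

Write P(s) = as + b. Substituting each data point gives a linear system:
  5a + b = 4
  11a + b = 16
Solving the system yields a = 2, b = -6.
So P(s) = 2s - 6.
The constant term is -6.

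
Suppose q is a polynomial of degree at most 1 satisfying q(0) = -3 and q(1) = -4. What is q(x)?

q(x) = -x - 3

Write q(x) = ax + b. Substituting each data point gives a linear system:
  b = -3
  a + b = -4
Solving the system yields a = -1, b = -3.
So q(x) = -x - 3.
Check: q(0) = -3. ✓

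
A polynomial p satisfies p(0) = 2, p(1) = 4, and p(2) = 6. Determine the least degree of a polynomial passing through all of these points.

1

Forward differences of the values at u = 0, 1, 2:
  p  : 2  4  6
  Δ  : 2  2
  Δ^2: 0
The first differences are constant (2) and nonzero, while all higher differences vanish, so the minimal degree is 1.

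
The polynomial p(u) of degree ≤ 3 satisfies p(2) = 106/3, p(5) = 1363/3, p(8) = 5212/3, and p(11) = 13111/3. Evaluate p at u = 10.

Forward differences of the values at u = 2, 5, 8, 11:
  p  : 106/3  1363/3  5212/3  13111/3
  Δ  : 419  1283  2633
  Δ^2: 864  1350
  Δ^3: 486
The third differences are constant, confirming degree 3.
Interpolating (Newton forward form) and evaluating at u = 10 gives p(10) = 9938/3.

9938/3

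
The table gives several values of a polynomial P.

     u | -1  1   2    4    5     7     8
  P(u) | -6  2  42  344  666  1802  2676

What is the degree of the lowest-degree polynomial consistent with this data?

Divided differences on the nodes -1, 1, 2, 4, 5, 7, 8:
  order 0: -6  2  42  344  666  1802  2676
  order 1: 4  40  151  322  568  874
  order 2: 12  37  57  82  102
  order 3: 5  5  5  5
  order 4: 0  0  0
  order 5: 0  0
  order 6: 0
The order-3 divided differences are all 5 (nonzero) and every higher order vanishes, so the data lies on a polynomial of degree exactly 3.

3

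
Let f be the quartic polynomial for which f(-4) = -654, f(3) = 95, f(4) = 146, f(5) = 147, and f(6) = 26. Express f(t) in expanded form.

Write f(t) = at^4 + bt^3 + ct^2 + dt + e. Substituting each data point gives a linear system:
  256a - 64b + 16c - 4d + e = -654
  81a + 27b + 9c + 3d + e = 95
  256a + 64b + 16c + 4d + e = 146
  625a + 125b + 25c + 5d + e = 147
  1296a + 216b + 36c + 6d + e = 26
Solving the system yields a = -1, b = 6, c = 0, d = 4, e = 2.
So f(t) = -t^4 + 6t^3 + 4t + 2.
Check: f(5) = 147. ✓

f(t) = -t^4 + 6t^3 + 4t + 2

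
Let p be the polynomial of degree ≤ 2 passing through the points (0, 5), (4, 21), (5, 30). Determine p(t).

Using the Lagrange interpolation formula with nodes 0, 4, 5:
  L_0(t) = (t - 4)(t - 5) / 20
  L_1(t) = t(t - 5) / -4
  L_2(t) = t(t - 4) / 5
Then p(t) = 5·L_0(t) + 21·L_1(t) + 30·L_2(t).
Expanding and collecting terms gives p(t) = t² + 5.
Check: p(4) = 21. ✓

p(t) = t^2 + 5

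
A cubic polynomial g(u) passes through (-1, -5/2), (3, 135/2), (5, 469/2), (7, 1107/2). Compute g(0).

-3

Write g(u) = au^3 + bu^2 + cu + d. Substituting each data point gives a linear system:
  -a + b - c + d = -5/2
  27a + 9b + 3c + d = 135/2
  125a + 25b + 5c + d = 469/2
  343a + 49b + 7c + d = 1107/2
Solving the system yields a = 1, b = 4, c = 5/2, d = -3.
So g(u) = u^3 + 4u^2 + (5/2)u - 3.
Then g(0) = -3.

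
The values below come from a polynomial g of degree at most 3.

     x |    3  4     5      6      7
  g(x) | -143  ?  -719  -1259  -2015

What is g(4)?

-359

The 4 known points determine the degree-3 polynomial uniquely.
Write g(x) = ax^3 + bx^2 + cx + d. Substituting each data point gives a linear system:
  27a + 9b + 3c + d = -143
  125a + 25b + 5c + d = -719
  216a + 36b + 6c + d = -1259
  343a + 49b + 7c + d = -2015
Solving the system yields a = -6, b = 0, c = 6, d = 1.
So g(x) = -6x³ + 6x + 1.
Then g(4) = -359.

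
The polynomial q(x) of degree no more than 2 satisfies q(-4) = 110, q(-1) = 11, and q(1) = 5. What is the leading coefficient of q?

6

Write q(x) = ax^2 + bx + c. Substituting each data point gives a linear system:
  16a - 4b + c = 110
  a - b + c = 11
  a + b + c = 5
Solving the system yields a = 6, b = -3, c = 2.
So q(x) = 6x² - 3x + 2.
The leading coefficient is 6.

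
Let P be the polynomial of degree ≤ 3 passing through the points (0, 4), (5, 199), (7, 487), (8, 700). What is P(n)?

Write P(n) = an^3 + bn^2 + cn + d. Substituting each data point gives a linear system:
  d = 4
  125a + 25b + 5c + d = 199
  343a + 49b + 7c + d = 487
  512a + 64b + 8c + d = 700
Solving the system yields a = 1, b = 3, c = -1, d = 4.
So P(n) = n^3 + 3n^2 - n + 4.
Check: P(7) = 487. ✓

P(n) = n^3 + 3n^2 - n + 4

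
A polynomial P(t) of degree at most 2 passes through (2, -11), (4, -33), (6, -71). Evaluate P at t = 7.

-96

Using the Lagrange interpolation formula with nodes 2, 4, 6:
  L_0(t) = (t - 4)(t - 6) / 8
  L_1(t) = (t - 2)(t - 6) / -4
  L_2(t) = (t - 2)(t - 4) / 8
Then P(t) = -11·L_0(t) - 33·L_1(t) - 71·L_2(t).
Expanding and collecting terms gives P(t) = -2t^2 + t - 5.
Evaluating at t = 7: P(7) = -96.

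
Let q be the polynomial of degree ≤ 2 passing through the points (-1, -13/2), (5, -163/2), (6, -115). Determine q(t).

q(t) = -3t^2 - (1/2)t - 4

Write q(t) = at^2 + bt + c. Substituting each data point gives a linear system:
  a - b + c = -13/2
  25a + 5b + c = -163/2
  36a + 6b + c = -115
Solving the system yields a = -3, b = -1/2, c = -4.
So q(t) = -3t^2 - (1/2)t - 4.
Check: q(5) = -163/2. ✓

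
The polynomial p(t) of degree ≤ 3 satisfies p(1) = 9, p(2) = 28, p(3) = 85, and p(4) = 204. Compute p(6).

724

Write p(t) = at^3 + bt^2 + ct + d. Substituting each data point gives a linear system:
  a + b + c + d = 9
  8a + 4b + 2c + d = 28
  27a + 9b + 3c + d = 85
  64a + 16b + 4c + d = 204
Solving the system yields a = 4, b = -5, c = 6, d = 4.
So p(t) = 4t^3 - 5t^2 + 6t + 4.
Then p(6) = 724.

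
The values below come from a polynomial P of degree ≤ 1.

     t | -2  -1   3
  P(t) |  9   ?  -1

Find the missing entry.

The 2 known points determine the degree-1 polynomial uniquely.
Write P(t) = at + b. Substituting each data point gives a linear system:
  -2a + b = 9
  3a + b = -1
Solving the system yields a = -2, b = 5.
So P(t) = -2t + 5.
Then P(-1) = 7.

7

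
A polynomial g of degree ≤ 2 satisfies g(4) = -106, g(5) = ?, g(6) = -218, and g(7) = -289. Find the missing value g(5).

The 3 known points determine the degree-2 polynomial uniquely.
Write g(x) = ax^2 + bx + c. Substituting each data point gives a linear system:
  16a + 4b + c = -106
  36a + 6b + c = -218
  49a + 7b + c = -289
Solving the system yields a = -5, b = -6, c = -2.
So g(x) = -5x² - 6x - 2.
Then g(5) = -157.

-157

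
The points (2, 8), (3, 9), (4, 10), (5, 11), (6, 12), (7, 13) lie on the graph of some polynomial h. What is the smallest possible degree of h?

1

Forward differences of the values at s = 2, 3, 4, 5, 6, 7:
  h  : 8  9  10  11  12  13
  Δ  : 1  1  1  1  1
  Δ^2: 0  0  0  0
  Δ^3: 0  0  0
  Δ^4: 0  0
  Δ^5: 0
The first differences are constant (1) and nonzero, while all higher differences vanish, so the minimal degree is 1.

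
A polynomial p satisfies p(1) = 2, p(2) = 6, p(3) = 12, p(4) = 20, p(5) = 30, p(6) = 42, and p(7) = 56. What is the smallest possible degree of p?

2

Forward differences of the values at n = 1, 2, 3, 4, 5, 6, 7:
  p  : 2  6  12  20  30  42  56
  Δ  : 4  6  8  10  12  14
  Δ^2: 2  2  2  2  2
  Δ^3: 0  0  0  0
  Δ^4: 0  0  0
  Δ^5: 0  0
  Δ^6: 0
The second differences are constant (2) and nonzero, while all higher differences vanish, so the minimal degree is 2.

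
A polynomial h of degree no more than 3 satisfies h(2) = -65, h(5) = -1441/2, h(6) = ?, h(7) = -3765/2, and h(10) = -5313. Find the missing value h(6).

-1209

The 4 known points determine the degree-3 polynomial uniquely.
Write h(n) = an^3 + bn^2 + cn + d. Substituting each data point gives a linear system:
  8a + 4b + 2c + d = -65
  125a + 25b + 5c + d = -1441/2
  343a + 49b + 7c + d = -3765/2
  1000a + 100b + 10c + d = -5313
Solving the system yields a = -5, b = -5/2, c = -6, d = -3.
So h(n) = -5n³ - (5/2)n² - 6n - 3.
Then h(6) = -1209.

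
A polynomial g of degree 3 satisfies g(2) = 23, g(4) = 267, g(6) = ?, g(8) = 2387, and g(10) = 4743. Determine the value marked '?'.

975

On equispaced nodes a degree-3 polynomial has vanishing fourth forward difference, so
  g(2) - 4·g(4) + 6·g(6) - 4·g(8) + g(10) = 0.
Substituting the known values and solving for g(6):
  6·g(6) = 5850
  g(6) = 975.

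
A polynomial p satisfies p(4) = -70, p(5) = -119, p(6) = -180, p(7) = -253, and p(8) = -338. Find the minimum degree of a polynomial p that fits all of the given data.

2

Forward differences of the values at n = 4, 5, 6, 7, 8:
  p  : -70  -119  -180  -253  -338
  Δ  : -49  -61  -73  -85
  Δ^2: -12  -12  -12
  Δ^3: 0  0
  Δ^4: 0
The second differences are constant (-12) and nonzero, while all higher differences vanish, so the minimal degree is 2.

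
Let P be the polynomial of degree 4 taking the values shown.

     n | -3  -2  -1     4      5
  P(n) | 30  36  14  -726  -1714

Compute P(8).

Write P(n) = an^4 + bn^3 + cn^2 + dn + e. Substituting each data point gives a linear system:
  81a - 27b + 9c - 3d + e = 30
  16a - 8b + 4c - 2d + e = 36
  a - b + c - d + e = 14
  256a + 64b + 16c + 4d + e = -726
  625a + 125b + 25c + 5d + e = -1714
Solving the system yields a = -2, b = -5, c = 6, d = 1, e = 6.
So P(n) = -2n^4 - 5n^3 + 6n^2 + n + 6.
Then P(8) = -10354.

-10354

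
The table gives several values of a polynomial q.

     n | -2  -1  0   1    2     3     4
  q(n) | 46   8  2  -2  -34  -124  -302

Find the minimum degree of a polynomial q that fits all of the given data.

3

Forward differences of the values at n = -2, -1, 0, 1, 2, 3, 4:
  q  : 46  8  2  -2  -34  -124  -302
  Δ  : -38  -6  -4  -32  -90  -178
  Δ^2: 32  2  -28  -58  -88
  Δ^3: -30  -30  -30  -30
  Δ^4: 0  0  0
  Δ^5: 0  0
  Δ^6: 0
The third differences are constant (-30) and nonzero, while all higher differences vanish, so the minimal degree is 3.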